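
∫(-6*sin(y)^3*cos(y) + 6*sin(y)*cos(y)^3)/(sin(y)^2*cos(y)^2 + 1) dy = 3*log(9/8 - cos(4*y)/8) + C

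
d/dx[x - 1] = 1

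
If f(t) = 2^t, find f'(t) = 2^t*log(2)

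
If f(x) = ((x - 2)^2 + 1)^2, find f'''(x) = 24*x - 48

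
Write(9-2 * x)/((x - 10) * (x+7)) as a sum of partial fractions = -23/(17*(x + 7)) - 11/(17*(x - 10))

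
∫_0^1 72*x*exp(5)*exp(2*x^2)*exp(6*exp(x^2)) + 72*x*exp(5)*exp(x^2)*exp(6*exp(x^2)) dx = -11*exp(11) + (5 + 6*E)*exp(5 + 6*E)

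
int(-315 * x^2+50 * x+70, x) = -105*x^3 + 25*x^2 + 70*x + C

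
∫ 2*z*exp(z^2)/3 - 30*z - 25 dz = -5*z*(3*z + 5) + exp(z^2)/3 + C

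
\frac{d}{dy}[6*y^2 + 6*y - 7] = 12*y + 6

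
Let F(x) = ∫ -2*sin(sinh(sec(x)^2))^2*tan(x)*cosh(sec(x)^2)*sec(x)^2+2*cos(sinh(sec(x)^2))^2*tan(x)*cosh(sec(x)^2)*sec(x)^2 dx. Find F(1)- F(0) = -sin(2*sinh(1))/2 + sin(2*sinh(2/(cos(2) + 1)))/2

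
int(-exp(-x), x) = exp(-x) + C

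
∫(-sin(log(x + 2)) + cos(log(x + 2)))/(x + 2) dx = sqrt(2)*sin(log(x + 2) + pi/4) + C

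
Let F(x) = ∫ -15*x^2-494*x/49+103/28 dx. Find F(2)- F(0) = -5175/98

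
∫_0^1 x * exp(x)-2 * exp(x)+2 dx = 5 - 2*E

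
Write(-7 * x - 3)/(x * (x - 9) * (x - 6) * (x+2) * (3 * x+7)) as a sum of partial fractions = 108/(595*(3*x + 7)) - 1/(16*(x + 2)) + 1/(80*(x - 6)) - 1/(153*(x - 9)) - 1/(252*x)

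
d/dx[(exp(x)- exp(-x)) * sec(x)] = sqrt(2)*(exp(2*x)*sin(x + pi/4) + cos(x + pi/4))*exp(-x)/cos(x)^2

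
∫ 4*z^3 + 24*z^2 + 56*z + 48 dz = z^4 + 8*z^3 + 28*z^2 + 48*z + C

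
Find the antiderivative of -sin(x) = cos(x) + C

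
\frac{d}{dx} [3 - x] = -1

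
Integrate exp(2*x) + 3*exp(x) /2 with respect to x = (exp(x) + 3)*exp(x)/2 + C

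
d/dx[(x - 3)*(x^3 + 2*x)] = 4*x^3 - 9*x^2 + 4*x - 6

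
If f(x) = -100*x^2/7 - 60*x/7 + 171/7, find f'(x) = -200*x/7 - 60/7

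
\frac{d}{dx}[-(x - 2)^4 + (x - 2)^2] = -4*x^3 + 24*x^2 - 46*x + 28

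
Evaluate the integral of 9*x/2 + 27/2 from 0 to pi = 9*pi^2/4 + 27*pi/2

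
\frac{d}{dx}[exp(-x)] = -exp(-x)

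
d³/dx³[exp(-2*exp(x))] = (-8*exp(3*x) + 12*exp(2*x) - 2*exp(x))*exp(-2*exp(x))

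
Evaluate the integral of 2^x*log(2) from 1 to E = -2 + 2^E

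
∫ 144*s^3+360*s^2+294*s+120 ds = 36*s^4 + 120*s^3 + 147*s^2 + 120*s + C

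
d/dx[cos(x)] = -sin(x)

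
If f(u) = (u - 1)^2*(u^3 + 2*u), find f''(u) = 20*u^3 - 24*u^2 + 18*u - 8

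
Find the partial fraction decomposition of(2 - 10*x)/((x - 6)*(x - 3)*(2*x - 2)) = -2/(5*(x - 1)) + 7/(3*(x - 3)) - 29/(15*(x - 6))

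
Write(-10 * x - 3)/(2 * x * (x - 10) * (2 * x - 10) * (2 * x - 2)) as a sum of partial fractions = -13/(288*(x - 1)) + 53/(800*(x - 5)) - 103/(3600*(x - 10)) + 3/(400*x)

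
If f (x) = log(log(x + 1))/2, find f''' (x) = (2*log(x + 1)^2 + 3*log(x + 1) + 2)/(2*x^3*log(x + 1)^3 + 6*x^2*log(x + 1)^3 + 6*x*log(x + 1)^3 + 2*log(x + 1)^3)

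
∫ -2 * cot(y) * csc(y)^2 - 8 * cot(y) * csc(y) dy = (csc(y) + 8)*csc(y) + C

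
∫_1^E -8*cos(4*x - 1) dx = 2*sin(3) + 2*sin(1 - 4*E)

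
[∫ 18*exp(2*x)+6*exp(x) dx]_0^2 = -16 + (1 + 3*exp(2))^2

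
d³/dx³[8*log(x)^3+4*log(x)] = (48*log(x)^2 - 144*log(x) + 56)/x^3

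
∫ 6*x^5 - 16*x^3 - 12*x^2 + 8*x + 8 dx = x^6 - 4*x^4 - 4*x^3 + 4*x^2 + 8*x + C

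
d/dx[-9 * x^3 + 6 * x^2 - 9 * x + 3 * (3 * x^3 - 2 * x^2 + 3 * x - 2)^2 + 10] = 162*x^5 - 180*x^4 + 264*x^3 - 243*x^2 + 114*x - 45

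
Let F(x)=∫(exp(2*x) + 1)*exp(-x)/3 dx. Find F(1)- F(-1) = -2*exp(-1)/3 + 2*E/3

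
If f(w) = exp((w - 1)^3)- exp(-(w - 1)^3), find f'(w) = (3*w^2*exp(2*w^3 - 6*w^2 + 6*w - 2) + 3*w^2 - 6*w*exp(2*w^3 - 6*w^2 + 6*w - 2) - 6*w + 3*exp(2*w^3 - 6*w^2 + 6*w - 2) + 3)*exp(-w^3 + 3*w^2 - 3*w + 1)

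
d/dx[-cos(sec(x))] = sin(sec(x))*tan(x)*sec(x)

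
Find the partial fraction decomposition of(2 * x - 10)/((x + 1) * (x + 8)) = 26/(7*(x + 8)) - 12/(7*(x + 1))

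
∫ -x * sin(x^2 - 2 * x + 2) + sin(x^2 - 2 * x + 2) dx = cos((x - 1)^2 + 1)/2 + C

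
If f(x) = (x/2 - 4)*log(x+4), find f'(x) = (x*log(x + 4) + x + 4*log(x + 4) - 8)/(2*x + 8)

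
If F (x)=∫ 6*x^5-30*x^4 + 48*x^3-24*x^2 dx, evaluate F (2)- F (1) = 1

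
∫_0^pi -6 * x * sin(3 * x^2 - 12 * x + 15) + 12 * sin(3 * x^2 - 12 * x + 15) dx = -cos(15) + cos(15 + 3*pi^2)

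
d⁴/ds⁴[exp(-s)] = exp(-s)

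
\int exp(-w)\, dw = -exp(-w) + C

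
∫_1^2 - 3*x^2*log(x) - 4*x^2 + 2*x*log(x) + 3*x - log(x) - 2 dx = -5 - 6*log(2)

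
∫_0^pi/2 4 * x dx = pi^2/2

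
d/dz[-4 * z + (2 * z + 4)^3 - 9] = 24*z^2 + 96*z + 92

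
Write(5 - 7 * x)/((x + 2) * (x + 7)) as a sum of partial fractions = -54/(5*(x + 7)) + 19/(5*(x + 2))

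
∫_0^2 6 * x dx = 12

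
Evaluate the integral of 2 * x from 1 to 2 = 3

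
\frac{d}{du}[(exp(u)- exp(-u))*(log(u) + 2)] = (u*exp(2*u)*log(u) + 2*u*exp(2*u) + u*log(u) + 2*u + exp(2*u) - 1)*exp(-u)/u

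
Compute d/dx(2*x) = 2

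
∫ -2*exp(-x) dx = 2*exp(-x) + C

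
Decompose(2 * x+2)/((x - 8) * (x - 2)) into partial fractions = -1/(x - 2) + 3/(x - 8)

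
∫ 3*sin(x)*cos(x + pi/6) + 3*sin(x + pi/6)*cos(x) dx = 3*sin(x)*sin(x + pi/6) + C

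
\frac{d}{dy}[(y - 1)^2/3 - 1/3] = 2*y/3 - 2/3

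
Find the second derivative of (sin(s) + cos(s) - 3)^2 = -4*sin(2*s) + 6*sqrt(2)*sin(s + pi/4)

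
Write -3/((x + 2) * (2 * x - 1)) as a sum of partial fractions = -6/(5*(2*x - 1)) + 3/(5*(x + 2))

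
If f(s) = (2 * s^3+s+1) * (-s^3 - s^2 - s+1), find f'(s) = -12*s^5 - 10*s^4 - 12*s^3 - 4*s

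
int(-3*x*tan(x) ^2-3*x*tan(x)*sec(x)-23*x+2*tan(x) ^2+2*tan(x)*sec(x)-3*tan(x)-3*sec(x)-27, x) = (2 - 3*x)*(tan(x) + sec(x)) - (2*x + 5)*(5*x + 2) + C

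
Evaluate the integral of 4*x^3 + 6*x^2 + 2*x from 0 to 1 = 4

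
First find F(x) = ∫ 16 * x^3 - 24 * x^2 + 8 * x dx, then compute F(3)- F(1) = 144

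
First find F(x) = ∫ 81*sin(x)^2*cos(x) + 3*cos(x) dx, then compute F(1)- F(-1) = 6*sin(1) + 54*sin(1)^3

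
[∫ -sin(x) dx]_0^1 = -1 + cos(1)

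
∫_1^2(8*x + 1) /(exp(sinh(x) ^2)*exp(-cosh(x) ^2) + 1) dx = 13*E/(1 + E)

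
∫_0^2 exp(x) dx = -1 + exp(2)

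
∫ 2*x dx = x^2 + C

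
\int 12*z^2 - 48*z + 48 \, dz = 4*z^3 - 24*z^2 + 48*z + C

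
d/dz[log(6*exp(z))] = 1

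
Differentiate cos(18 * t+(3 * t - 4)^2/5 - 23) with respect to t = -6*(3*t + 11)*sin(9*t^2/5 + 66*t/5 - 99/5)/5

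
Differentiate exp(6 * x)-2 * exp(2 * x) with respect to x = 6*exp(6*x) - 4*exp(2*x)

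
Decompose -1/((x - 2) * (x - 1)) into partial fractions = 1/(x - 1) - 1/(x - 2)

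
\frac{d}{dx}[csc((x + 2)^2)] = -4*(x + 2)*cos(x^2 + 4*x + 4)/(1 - cos(2*(x^2 + 4*x + 4)))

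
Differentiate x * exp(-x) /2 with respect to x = (1 - x)*exp(-x)/2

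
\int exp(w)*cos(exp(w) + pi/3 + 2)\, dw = sin(exp(w) + pi/3 + 2) + C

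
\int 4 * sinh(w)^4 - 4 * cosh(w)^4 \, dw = -2*sinh(2*w) + C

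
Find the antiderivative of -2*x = -x^2 + C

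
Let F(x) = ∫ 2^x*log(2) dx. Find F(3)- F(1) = 6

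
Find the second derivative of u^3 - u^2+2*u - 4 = 6*u - 2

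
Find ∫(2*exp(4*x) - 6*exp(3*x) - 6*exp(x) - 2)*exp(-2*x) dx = ((exp(x) - 3)*exp(x) - 1)^2*exp(-2*x) + C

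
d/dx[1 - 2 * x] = -2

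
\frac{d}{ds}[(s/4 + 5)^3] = 3*s^2/64 + 15*s/8 + 75/4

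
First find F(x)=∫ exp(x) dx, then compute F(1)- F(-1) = E - exp(-1)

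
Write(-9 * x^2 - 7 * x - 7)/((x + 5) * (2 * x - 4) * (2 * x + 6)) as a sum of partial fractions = -197/(56*(x + 5)) + 67/(40*(x + 3)) - 57/(140*(x - 2))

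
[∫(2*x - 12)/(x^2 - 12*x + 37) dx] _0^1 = -log(37) + log(26)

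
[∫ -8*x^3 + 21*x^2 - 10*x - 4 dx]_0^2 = -4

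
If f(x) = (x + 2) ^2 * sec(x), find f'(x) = (x^2*sin(x)/cos(x) + 4*x*sin(x)/cos(x) + 2*x + 4*sin(x)/cos(x) + 4)/cos(x)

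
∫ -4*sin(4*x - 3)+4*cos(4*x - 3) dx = sin(4*x - 3) + cos(4*x - 3) + C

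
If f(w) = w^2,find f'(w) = 2*w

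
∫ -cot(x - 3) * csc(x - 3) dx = csc(x - 3) + C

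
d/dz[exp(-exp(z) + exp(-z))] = (-exp(2*z) - 1)*exp(-z - exp(z) + exp(-z))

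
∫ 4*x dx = 2*x^2 + C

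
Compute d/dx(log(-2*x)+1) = 1/x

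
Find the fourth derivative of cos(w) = cos(w)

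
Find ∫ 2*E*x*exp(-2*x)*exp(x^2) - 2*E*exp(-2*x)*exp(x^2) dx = exp((x - 1)^2) + C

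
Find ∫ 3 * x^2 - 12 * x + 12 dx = x^3 - 6*x^2 + 12*x + C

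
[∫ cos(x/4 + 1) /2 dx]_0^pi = -2*sin(1) + 2*sin(pi/4 + 1)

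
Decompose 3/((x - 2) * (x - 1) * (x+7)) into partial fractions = 1/(24*(x + 7)) - 3/(8*(x - 1)) + 1/(3*(x - 2))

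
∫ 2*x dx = x^2 + C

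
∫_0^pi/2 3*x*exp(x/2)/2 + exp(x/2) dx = (-4 + 3*pi/2)*exp(pi/4) + 4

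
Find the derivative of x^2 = 2*x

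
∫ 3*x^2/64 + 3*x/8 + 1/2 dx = x^3/64 + 3*x^2/16 + x/2 + C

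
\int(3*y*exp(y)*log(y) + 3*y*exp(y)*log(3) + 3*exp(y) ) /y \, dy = 3*exp(y)*log(3*y) + C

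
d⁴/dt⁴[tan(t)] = 24*tan(t)^5 + 40*tan(t)^3 + 16*tan(t)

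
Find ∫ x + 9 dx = x^2/2 + 9*x + C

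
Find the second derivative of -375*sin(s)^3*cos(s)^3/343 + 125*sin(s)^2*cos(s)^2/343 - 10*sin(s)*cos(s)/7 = -5625*(1 - cos(2*s))^2*sin(2*s)/1372 + 500*(1 - cos(2*s))^2/343 - 1125*(cos(2*s) + 1)^2*sin(2*s)/1372 + 3230*sin(2*s)/343 - 1125*sin(4*s)/343 + 1000*cos(2*s)/343 - 750/343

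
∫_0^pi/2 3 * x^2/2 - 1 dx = -pi/2 + pi^3/16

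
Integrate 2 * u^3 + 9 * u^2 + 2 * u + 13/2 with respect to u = u^4/2 + 3*u^3 + u^2 + 13*u/2 + C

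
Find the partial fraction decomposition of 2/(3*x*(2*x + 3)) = -4/(9*(2*x + 3)) + 2/(9*x)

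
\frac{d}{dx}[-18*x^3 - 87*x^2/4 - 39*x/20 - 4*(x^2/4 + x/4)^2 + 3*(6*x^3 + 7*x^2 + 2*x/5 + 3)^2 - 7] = 648*x^5 + 1260*x^4 + 3223*x^3/5 + 3189*x^2/10 + 5224*x/25 + 21/4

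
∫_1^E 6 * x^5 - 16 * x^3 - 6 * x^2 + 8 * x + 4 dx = -4 + (-2*E - 1 + exp(3))^2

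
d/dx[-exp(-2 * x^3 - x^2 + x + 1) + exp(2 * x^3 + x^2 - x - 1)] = (6*x^2*exp(4*x^3 + 2*x^2 - 2*x - 2) + 6*x^2 + 2*x*exp(4*x^3 + 2*x^2 - 2*x - 2) + 2*x - exp(4*x^3 + 2*x^2 - 2*x - 2) - 1)*exp(-2*x^3 - x^2 + x + 1)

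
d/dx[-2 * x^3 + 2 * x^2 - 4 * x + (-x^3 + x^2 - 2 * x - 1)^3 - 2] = -9*x^8 + 24*x^7 - 63*x^6 + 60*x^5 - 60*x^4 - 12*x^3 - 3*x^2 - 14*x - 10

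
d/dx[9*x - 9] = 9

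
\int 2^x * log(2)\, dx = 2^x + C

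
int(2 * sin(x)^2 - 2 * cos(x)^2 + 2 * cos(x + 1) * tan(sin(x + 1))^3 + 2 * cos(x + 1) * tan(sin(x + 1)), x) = -sin(2*x) + tan(sin(x + 1))^2 + C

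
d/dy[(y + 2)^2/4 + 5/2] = y/2 + 1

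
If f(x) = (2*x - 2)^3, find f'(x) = 24*x^2 - 48*x + 24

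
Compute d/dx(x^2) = 2*x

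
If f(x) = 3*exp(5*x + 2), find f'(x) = 15*exp(5*x + 2)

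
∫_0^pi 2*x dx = pi^2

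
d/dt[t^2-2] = 2*t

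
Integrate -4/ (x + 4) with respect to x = -4*log(x + 4) + C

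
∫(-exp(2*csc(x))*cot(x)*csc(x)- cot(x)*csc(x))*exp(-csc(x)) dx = exp(csc(x)) - exp(-csc(x)) + C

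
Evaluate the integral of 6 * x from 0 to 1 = 3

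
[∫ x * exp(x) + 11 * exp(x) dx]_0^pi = -10 + 2*(pi/2 + 5)*exp(pi)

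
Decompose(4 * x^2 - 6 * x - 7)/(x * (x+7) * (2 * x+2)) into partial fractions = 11/(4*(x + 7)) - 1/(4*(x + 1)) - 1/(2*x)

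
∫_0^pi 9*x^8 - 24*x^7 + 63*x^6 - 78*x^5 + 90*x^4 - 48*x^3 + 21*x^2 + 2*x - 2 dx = -pi^3 - 2*pi + pi^2 + (-pi^2 + 2*pi + pi^3)^3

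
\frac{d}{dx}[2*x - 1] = 2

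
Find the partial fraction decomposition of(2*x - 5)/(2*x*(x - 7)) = 9/(14*(x - 7)) + 5/(14*x)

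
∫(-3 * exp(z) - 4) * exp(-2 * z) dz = (3*exp(z) + 2)*exp(-2*z) + C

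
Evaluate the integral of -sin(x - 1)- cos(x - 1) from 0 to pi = -2*sin(1) - 2*cos(1)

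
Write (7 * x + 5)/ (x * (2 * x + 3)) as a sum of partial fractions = 11/(3*(2*x + 3)) + 5/(3*x)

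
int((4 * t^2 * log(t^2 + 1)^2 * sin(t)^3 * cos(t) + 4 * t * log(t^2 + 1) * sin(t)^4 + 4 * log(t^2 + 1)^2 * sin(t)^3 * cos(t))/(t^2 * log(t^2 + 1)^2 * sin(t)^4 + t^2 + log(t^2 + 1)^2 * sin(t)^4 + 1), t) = log(log(t^2 + 1)^2*sin(t)^4 + 1) + C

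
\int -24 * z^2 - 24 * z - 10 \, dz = -8*z^3 - 12*z^2 - 10*z + C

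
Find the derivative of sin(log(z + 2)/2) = cos(log(z + 2)/2)/(2*z + 4)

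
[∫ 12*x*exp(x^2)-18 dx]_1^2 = -18 - 6*E + 6*exp(4)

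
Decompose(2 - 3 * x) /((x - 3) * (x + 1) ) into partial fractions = -5/(4*(x + 1)) - 7/(4*(x - 3))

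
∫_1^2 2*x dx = 3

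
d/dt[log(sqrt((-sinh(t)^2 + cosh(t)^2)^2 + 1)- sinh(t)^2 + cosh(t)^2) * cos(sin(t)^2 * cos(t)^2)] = 4*log(1 + sqrt(2))*sin(t)*sin(t + pi/4)*sin(sin(t)^4 - sin(t)^2)*cos(t)*cos(t + pi/4)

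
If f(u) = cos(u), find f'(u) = -sin(u)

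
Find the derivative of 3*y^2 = 6*y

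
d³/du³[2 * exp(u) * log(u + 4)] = (2*u^3*exp(u)*log(u + 4) + 24*u^2*exp(u)*log(u + 4) + 6*u^2*exp(u) + 96*u*exp(u)*log(u + 4) + 42*u*exp(u) + 128*exp(u)*log(u + 4) + 76*exp(u))/(u^3 + 12*u^2 + 48*u + 64)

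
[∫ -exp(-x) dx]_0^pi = -1 + exp(-pi)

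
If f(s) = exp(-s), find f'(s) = -exp(-s)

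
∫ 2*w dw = w^2 + C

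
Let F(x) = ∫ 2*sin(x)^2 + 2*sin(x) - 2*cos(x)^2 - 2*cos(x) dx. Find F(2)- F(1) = -sin(2) - sin(4) - 2*cos(2) + 2*sqrt(2)*sin(pi/4 + 1)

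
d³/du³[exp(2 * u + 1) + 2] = 8*exp(2*u + 1)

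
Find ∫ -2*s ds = -s^2 + C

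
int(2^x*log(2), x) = 2^x + C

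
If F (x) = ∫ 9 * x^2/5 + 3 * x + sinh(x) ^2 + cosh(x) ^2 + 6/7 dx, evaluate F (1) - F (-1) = 102/35 + sinh(2)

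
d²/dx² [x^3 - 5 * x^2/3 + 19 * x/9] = 6*x - 10/3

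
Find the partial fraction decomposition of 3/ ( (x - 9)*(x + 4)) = -3/(13*(x + 4)) + 3/(13*(x - 9))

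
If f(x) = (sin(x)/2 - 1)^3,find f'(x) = 3*(sin(x) - 2)^2*cos(x)/8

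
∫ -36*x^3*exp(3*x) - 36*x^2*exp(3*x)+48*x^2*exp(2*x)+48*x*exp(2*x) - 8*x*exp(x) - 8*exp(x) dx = 4*x*(-3*x^2*exp(2*x) + 6*x*exp(x) - 2)*exp(x) + C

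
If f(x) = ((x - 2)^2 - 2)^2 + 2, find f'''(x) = 24*x - 48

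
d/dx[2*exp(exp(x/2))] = exp(x/2 + exp(x/2))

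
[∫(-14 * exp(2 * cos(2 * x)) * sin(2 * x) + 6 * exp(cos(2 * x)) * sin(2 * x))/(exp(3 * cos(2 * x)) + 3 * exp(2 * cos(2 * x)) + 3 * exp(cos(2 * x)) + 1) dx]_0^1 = -5*exp(2)/(1 + E)^2 - 3/(1 + exp(-cos(2))) + 5/(1 + exp(-cos(2)))^2 + 3*E/(1 + E)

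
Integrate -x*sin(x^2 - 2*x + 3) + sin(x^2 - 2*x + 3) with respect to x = cos((x - 1)^2 + 2)/2 + C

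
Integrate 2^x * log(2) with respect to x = 2^x + C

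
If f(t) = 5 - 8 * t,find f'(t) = -8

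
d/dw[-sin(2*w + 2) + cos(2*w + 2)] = -2*sin(2*w + 2) - 2*cos(2*w + 2)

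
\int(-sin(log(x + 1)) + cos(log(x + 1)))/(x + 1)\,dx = sqrt(2)*sin(log(x + 1) + pi/4) + C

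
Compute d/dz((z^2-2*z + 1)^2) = 4*z^3 - 12*z^2 + 12*z - 4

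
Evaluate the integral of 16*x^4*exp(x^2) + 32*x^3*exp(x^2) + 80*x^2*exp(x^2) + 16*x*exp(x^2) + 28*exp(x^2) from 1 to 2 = -44*E + 176*exp(4)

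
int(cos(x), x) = sin(x) + C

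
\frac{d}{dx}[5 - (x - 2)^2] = 4 - 2*x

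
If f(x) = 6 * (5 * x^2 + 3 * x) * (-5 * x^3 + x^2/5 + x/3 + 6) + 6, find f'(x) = -750*x^4 - 336*x^3 + 204*x^2/5 + 372*x + 108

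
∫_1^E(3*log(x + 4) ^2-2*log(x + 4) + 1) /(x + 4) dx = -log(5)^3 - log(E + 4)^2 - log(5) + log(E + 4) + log(5)^2 + log(E + 4)^3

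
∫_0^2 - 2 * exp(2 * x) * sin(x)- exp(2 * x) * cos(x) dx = -exp(4)*sin(2)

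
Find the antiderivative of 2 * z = z^2 + C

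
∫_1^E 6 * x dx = -3 + 3*exp(2)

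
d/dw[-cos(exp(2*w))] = 2*exp(2*w)*sin(exp(2*w))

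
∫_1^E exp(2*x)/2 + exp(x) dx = -(1 + E/2)^2 + (1 + exp(E)/2)^2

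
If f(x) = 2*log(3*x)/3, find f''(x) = -2/(3*x^2)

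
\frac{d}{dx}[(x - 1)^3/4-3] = 3*x^2/4 - 3*x/2 + 3/4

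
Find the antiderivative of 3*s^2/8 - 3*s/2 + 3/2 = s^3/8 - 3*s^2/4 + 3*s/2 + C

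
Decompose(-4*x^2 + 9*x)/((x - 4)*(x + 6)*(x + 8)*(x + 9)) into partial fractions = 135/(13*(x + 9)) - 41/(3*(x + 8)) + 33/(10*(x + 6)) - 7/(390*(x - 4))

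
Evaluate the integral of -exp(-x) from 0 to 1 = -1 + exp(-1)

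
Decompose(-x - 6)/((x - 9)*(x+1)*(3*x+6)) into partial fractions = -4/(33*(x + 2)) + 1/(6*(x + 1)) - 1/(22*(x - 9))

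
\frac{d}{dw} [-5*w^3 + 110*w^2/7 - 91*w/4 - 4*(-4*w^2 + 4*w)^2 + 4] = -256*w^3 + 369*w^2 - 676*w/7 - 91/4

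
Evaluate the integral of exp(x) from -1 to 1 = E - exp(-1)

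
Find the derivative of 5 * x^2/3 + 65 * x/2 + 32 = 10*x/3 + 65/2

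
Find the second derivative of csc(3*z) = -9/sin(3*z) + 18/sin(3*z)^3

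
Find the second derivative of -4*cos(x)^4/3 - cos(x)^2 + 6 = 64*sin(x)^4/3 - 92*sin(x)^2/3 + 22/3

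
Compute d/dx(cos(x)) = -sin(x)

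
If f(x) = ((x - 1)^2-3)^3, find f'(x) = 6*x^5 - 30*x^4 + 24*x^3 + 48*x^2 - 24*x - 24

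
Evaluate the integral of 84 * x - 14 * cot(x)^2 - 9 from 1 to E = -47 + 14*cot(E) - 14*cot(1) + 5*E + 42*exp(2)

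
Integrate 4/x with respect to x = 4*log(3*x) + C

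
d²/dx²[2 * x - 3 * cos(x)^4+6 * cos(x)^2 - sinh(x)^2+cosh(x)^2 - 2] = 48*sin(x)^4 - 36*sin(x)^2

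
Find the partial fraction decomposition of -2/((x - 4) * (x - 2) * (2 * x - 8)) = -1/(4*(x - 2)) + 1/(4*(x - 4)) - 1/(2*(x - 4)^2)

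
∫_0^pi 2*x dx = pi^2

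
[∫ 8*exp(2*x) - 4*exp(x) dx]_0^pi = -1 + (-1 + 2*exp(pi))^2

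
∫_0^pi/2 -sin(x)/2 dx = -1/2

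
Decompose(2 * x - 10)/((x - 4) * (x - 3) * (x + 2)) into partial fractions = -7/(15*(x + 2)) + 4/(5*(x - 3)) - 1/(3*(x - 4))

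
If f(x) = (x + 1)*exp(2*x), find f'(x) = 2*x*exp(2*x) + 3*exp(2*x)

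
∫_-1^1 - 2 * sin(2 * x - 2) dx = 1 - cos(4)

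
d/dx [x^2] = 2*x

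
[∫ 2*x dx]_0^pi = pi^2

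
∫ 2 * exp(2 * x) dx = exp(2*x) + C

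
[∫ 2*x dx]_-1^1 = 0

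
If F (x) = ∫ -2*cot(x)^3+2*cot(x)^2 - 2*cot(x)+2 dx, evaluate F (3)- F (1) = -(-1 + cot(1))^2 + (cot(3) - 1)^2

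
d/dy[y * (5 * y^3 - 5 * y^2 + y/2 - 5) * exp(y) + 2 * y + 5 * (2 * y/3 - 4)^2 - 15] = 5*y^4*exp(y) + 15*y^3*exp(y) - 29*y^2*exp(y)/2 - 4*y*exp(y) + 40*y/9 - 5*exp(y) - 74/3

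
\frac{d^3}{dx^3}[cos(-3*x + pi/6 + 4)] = -27*sin(-3*x + pi/6 + 4)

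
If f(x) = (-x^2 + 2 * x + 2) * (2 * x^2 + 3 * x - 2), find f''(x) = -24*x^2 + 6*x + 24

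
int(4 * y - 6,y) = 2*y^2 - 6*y + C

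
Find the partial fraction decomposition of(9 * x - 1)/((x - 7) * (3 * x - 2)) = -15/(19*(3*x - 2)) + 62/(19*(x - 7))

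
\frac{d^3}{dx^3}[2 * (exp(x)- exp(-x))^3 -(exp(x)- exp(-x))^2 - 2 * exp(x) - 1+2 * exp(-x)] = (54*exp(6*x) - 8*exp(5*x) - 8*exp(4*x) - 8*exp(2*x) + 8*exp(x) + 54)*exp(-3*x)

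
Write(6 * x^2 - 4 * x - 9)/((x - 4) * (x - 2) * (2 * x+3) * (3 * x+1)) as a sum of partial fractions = -27/(91*(3*x + 1)) - 12/(77*(2*x + 3)) - 1/(14*(x - 2)) + 71/(286*(x - 4))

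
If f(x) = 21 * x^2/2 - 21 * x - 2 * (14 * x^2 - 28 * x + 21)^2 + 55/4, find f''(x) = -4704*x^2 + 9408*x - 5467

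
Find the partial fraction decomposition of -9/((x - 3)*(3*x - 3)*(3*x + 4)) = -27/(91*(3*x + 4)) + 3/(14*(x - 1)) - 3/(26*(x - 3))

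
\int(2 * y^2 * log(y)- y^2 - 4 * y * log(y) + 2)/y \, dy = ((y - 2)^2 - 2)*(log(y) - 1) + C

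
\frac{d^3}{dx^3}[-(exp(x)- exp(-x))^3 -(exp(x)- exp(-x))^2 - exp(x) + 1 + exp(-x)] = (-27*exp(6*x) - 8*exp(5*x) + 2*exp(4*x) + 2*exp(2*x) + 8*exp(x) - 27)*exp(-3*x)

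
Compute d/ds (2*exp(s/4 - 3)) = exp(s/4 - 3)/2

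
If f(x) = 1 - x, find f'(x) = -1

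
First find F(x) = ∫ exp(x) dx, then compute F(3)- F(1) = -E + exp(3)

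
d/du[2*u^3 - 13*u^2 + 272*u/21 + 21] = 6*u^2 - 26*u + 272/21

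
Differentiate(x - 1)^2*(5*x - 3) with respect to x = 15*x^2 - 26*x + 11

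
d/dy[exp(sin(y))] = exp(sin(y))*cos(y)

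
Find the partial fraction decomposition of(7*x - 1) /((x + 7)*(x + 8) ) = 57/(x + 8) - 50/(x + 7)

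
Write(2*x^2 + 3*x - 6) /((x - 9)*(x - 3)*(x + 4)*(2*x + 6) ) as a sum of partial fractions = -1/(13*(x + 4)) + 1/(48*(x + 3)) - 1/(24*(x - 3)) + 61/(624*(x - 9))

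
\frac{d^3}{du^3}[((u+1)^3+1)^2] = 120*u^3 + 360*u^2 + 360*u + 132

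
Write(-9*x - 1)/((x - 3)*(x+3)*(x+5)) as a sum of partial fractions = 11/(4*(x + 5)) - 13/(6*(x + 3)) - 7/(12*(x - 3))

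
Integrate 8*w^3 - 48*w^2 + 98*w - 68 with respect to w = 2*w^4 - 16*w^3 + 49*w^2 - 68*w + C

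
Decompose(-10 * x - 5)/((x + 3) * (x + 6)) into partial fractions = -55/(3*(x + 6)) + 25/(3*(x + 3))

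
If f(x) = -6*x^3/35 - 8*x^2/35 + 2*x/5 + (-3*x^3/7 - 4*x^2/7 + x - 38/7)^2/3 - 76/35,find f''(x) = 90*x^4/49 + 160*x^3/49 - 104*x^2/49 + 1468*x/245 + 3194/735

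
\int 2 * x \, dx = x^2 + C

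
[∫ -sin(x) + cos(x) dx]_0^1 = -1 + cos(1) + sin(1)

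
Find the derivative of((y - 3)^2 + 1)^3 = 6*y^5 - 90*y^4 + 552*y^3 - 1728*y^2 + 2760*y - 1800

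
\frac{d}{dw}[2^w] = 2^w*log(2)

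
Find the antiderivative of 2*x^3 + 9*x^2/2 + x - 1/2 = x^4/2 + 3*x^3/2 + x^2/2 - x/2 + C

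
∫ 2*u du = u^2 + C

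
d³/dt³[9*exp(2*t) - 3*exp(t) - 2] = 72*exp(2*t) - 3*exp(t)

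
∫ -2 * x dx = -x^2 + C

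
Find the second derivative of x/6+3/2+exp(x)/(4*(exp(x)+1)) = (-exp(2*x) + exp(x))/(4*exp(3*x) + 12*exp(2*x) + 12*exp(x) + 4)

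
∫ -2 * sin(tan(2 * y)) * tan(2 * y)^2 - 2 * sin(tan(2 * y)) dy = cos(tan(2*y)) + C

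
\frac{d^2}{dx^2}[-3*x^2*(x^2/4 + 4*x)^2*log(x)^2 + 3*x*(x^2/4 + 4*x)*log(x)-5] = -45*x^4*log(x)^2/8 - 33*x^4*log(x)/8 - 3*x^4/8 - 120*x^3*log(x)^2 - 108*x^3*log(x) - 12*x^3 - 576*x^2*log(x)^2 - 672*x^2*log(x) - 96*x^2 + 9*x*log(x)/2 + 15*x/4 + 24*log(x) + 36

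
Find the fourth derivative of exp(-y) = exp(-y)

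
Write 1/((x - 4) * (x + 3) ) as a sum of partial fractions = -1/(7*(x + 3)) + 1/(7*(x - 4))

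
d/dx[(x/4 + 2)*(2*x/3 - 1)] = x/3 + 13/12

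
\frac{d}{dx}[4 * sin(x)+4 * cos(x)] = -4*sin(x) + 4*cos(x)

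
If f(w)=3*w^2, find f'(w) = 6*w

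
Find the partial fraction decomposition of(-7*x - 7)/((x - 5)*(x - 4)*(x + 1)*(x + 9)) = -1/(26*(x + 9)) + 7/(13*(x - 4)) - 1/(2*(x - 5))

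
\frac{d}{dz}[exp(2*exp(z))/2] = exp(z + 2*exp(z))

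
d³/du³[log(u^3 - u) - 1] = (6*u^6 + 6*u^4 + 6*u^2 - 2)/(u^9 - 3*u^7 + 3*u^5 - u^3)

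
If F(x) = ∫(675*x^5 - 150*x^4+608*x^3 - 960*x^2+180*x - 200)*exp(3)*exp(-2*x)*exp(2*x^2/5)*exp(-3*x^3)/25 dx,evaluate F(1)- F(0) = -3*exp(3) - 8*exp(-8/5)/5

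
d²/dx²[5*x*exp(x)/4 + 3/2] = 5*x*exp(x)/4 + 5*exp(x)/2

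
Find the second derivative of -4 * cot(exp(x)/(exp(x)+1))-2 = 4*(-exp(2*x) - 2*exp(x)*cos(exp(x)/(exp(x) + 1))/sin(exp(x)/(exp(x) + 1)) + 1)*exp(x)/((exp(4*x) + 4*exp(3*x) + 6*exp(2*x) + 4*exp(x) + 1)*sin(exp(x)/(exp(x) + 1))^2)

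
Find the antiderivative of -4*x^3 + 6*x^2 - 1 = -x^4 + 2*x^3 - x + C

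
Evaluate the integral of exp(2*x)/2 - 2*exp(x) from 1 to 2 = -(-2 + E/2)^2 + (-2 + exp(2)/2)^2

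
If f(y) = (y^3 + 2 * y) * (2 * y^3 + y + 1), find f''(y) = 60*y^4 + 60*y^2 + 6*y + 4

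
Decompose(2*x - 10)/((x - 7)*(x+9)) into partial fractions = 7/(4*(x + 9)) + 1/(4*(x - 7))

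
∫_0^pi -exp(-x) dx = -1 + exp(-pi)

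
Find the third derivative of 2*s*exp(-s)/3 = (6 - 2*s)*exp(-s)/3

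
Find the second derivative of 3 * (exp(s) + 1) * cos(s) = -6*exp(s)*sin(s) - 3*cos(s)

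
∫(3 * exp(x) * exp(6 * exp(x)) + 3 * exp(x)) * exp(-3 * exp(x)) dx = 2*sinh(3*exp(x)) + C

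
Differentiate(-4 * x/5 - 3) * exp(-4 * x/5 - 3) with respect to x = (16*x + 40)*exp(-4*x/5 - 3)/25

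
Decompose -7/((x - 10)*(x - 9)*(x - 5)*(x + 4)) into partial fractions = 1/(234*(x + 4)) - 7/(180*(x - 5)) + 7/(52*(x - 9)) - 1/(10*(x - 10))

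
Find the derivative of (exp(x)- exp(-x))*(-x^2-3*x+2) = (-x^2*exp(2*x) - x^2 - 5*x*exp(2*x) - x - exp(2*x) + 5)*exp(-x)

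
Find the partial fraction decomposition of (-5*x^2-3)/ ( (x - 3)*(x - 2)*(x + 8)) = -323/(110*(x + 8)) + 23/(10*(x - 2)) - 48/(11*(x - 3))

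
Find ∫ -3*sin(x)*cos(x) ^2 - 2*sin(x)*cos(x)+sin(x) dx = (-sin(x)^2 + cos(x))*cos(x) + C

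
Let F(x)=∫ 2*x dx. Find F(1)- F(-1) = 0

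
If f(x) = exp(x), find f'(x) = exp(x)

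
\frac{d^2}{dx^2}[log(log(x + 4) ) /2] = (-log(x + 4) - 1)/(2*x^2*log(x + 4)^2 + 16*x*log(x + 4)^2 + 32*log(x + 4)^2)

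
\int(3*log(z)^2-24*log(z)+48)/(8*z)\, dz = (log(z) - 4)^3/8 + C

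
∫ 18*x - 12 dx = 9*x^2 - 12*x + C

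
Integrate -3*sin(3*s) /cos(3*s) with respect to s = log(cos(3*s)) + C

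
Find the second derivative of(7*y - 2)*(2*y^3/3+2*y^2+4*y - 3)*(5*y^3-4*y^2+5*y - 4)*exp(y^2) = 280*y^9*exp(y^2)/3 + 536*y^8*exp(y^2)/3 + 3212*y^7*exp(y^2)/3 + 376*y^6*exp(y^2) + 3880*y^5*exp(y^2) - 3254*y^4*exp(y^2) + 5452*y^3*exp(y^2) - 5102*y^2*exp(y^2) + 2168*y*exp(y^2) - 578*exp(y^2)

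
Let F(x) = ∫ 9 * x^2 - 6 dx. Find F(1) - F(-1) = -6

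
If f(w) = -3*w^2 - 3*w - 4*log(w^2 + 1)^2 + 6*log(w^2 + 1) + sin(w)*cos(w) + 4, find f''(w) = 2*(-w^4*sin(2*w) - 3*w^4 + 8*w^2*log(w^2 + 1) - 2*w^2*sin(2*w) - 28*w^2 - 8*log(w^2 + 1) - sin(2*w) + 3)/(w^4 + 2*w^2 + 1)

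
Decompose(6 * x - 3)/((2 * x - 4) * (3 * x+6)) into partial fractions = 5/(8*(x + 2)) + 3/(8*(x - 2))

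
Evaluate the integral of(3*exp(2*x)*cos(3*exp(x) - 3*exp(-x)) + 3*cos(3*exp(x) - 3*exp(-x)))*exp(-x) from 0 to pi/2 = -sin(-3*exp(pi/2) + 3*exp(-pi/2))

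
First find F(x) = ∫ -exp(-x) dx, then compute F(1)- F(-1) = -E + exp(-1)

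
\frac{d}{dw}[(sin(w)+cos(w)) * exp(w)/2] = exp(w)*cos(w)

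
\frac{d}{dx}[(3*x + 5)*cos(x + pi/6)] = -3*x*sin(x + pi/6) - 5*sin(x + pi/6) + 3*cos(x + pi/6)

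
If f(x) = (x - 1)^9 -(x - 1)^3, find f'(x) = 9*x^8 - 72*x^7 + 252*x^6 - 504*x^5 + 630*x^4 - 504*x^3 + 249*x^2 - 66*x + 6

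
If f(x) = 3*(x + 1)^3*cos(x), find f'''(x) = 3*x^3*sin(x) + 9*x^2*sin(x) - 27*x^2*cos(x) - 45*x*sin(x) - 54*x*cos(x) - 51*sin(x) - 9*cos(x)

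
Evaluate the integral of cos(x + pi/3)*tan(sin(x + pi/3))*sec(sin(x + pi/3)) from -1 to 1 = -sec(cos(pi/6 + 1)) + sec(sin(1 + pi/3))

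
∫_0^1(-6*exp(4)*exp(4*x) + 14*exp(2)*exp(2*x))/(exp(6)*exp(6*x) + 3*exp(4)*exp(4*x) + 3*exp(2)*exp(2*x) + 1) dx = -7*exp(2)/(1 + exp(2)) - 5*exp(8)/(1 + exp(4))^2 + 5*exp(4)/(1 + exp(2))^2 + 7*exp(4)/(1 + exp(4))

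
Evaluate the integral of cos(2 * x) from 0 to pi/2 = 0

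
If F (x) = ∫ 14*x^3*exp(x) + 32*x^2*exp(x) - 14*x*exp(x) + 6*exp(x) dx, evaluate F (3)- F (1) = -10*E + 306*exp(3)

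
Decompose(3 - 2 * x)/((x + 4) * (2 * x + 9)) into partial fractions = -24/(2*x + 9) + 11/(x + 4)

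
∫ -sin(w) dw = cos(w) + C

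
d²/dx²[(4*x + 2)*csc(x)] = 2*(-2*x + 4*x/sin(x)^2 - 1 - 4*cos(x)/sin(x) + 2/sin(x)^2)/sin(x)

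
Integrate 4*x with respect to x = 2*x^2 + C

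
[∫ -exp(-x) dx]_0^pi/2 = -1 + exp(-pi/2)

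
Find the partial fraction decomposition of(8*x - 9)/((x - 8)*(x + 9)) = 81/(17*(x + 9)) + 55/(17*(x - 8))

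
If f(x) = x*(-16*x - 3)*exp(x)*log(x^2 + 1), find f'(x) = (-16*x^4*exp(x)*log(x^2 + 1) - 35*x^3*exp(x)*log(x^2 + 1) - 32*x^3*exp(x) - 19*x^2*exp(x)*log(x^2 + 1) - 6*x^2*exp(x) - 35*x*exp(x)*log(x^2 + 1) - 3*exp(x)*log(x^2 + 1))/(x^2 + 1)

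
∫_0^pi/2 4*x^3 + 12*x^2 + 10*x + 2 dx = (1 + pi/2)^2*(pi^2/4 + pi)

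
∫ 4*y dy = 2*y^2 + C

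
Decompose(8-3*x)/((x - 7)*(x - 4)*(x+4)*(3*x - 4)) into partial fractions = 27/(544*(3*x - 4)) - 5/(352*(x + 4)) + 1/(48*(x - 4)) - 13/(561*(x - 7))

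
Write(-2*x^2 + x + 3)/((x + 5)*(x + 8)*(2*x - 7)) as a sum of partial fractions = -72/(391*(2*x - 7)) - 133/(69*(x + 8)) + 52/(51*(x + 5))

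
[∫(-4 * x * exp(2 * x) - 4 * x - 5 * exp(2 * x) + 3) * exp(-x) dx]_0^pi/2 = (-2*pi - 1)*(-exp(-pi/2) + exp(pi/2))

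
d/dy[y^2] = 2*y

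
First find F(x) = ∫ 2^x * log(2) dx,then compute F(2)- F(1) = 2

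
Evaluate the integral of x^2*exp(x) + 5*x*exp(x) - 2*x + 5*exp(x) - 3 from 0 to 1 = -6 + 6*E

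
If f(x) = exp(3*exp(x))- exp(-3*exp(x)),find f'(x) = (3*exp(x) + 3*exp(x + 6*exp(x)))*exp(-3*exp(x))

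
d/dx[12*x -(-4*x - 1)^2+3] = 4 - 32*x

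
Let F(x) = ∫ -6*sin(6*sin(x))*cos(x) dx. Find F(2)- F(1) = -cos(6*sin(1)) + cos(6*sin(2))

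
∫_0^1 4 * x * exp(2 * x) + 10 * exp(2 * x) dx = -4 + 6*exp(2)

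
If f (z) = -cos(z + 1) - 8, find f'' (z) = cos(z + 1)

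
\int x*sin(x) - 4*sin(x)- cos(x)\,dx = (4 - x)*cos(x) + C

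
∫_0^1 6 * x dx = 3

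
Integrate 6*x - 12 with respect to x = 3*x^2 - 12*x + C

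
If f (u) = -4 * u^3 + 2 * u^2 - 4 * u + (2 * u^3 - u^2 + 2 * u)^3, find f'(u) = 72*u^8 - 96*u^7 + 210*u^6 - 150*u^5 + 150*u^4 - 48*u^3 + 12*u^2 + 4*u - 4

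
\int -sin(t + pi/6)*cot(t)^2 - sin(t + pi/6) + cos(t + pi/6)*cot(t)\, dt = sin(t + pi/6)*cot(t) + C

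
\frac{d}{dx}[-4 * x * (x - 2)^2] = -12*x^2 + 32*x - 16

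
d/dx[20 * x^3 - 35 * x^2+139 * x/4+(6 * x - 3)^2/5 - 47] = 60*x^2 - 278*x/5 + 551/20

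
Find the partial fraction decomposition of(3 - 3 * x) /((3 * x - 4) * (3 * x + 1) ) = -4/(5*(3*x + 1)) - 1/(5*(3*x - 4))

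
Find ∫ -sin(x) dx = cos(x) + C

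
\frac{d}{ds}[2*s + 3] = 2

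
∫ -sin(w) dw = cos(w) + C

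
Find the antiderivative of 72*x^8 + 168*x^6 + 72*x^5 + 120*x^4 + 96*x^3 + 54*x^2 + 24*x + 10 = 8*x^9 + 24*x^7 + 12*x^6 + 24*x^5 + 24*x^4 + 18*x^3 + 12*x^2 + 10*x + C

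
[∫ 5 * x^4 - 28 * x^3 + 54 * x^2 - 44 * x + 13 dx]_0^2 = 2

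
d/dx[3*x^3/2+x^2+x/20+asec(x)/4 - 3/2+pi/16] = (90*x^4*sqrt(1 - 1/x^2) + 40*x^3*sqrt(1 - 1/x^2) + x^2*sqrt(1 - 1/x^2) + 5)/(20*x^2*sqrt(1 - 1/x^2))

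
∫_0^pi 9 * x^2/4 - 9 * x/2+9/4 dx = 3/4 + 3*(-1 + pi)^3/4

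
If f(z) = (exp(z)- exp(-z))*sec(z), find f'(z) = sqrt(2)*(exp(2*z)*sin(z + pi/4) + cos(z + pi/4))*exp(-z)/cos(z)^2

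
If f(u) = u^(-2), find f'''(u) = -24/u^5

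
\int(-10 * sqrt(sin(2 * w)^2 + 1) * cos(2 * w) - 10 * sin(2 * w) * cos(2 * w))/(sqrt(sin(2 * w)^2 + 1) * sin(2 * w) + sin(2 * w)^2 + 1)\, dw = -5*log(sqrt(sin(2*w)^2 + 1) + sin(2*w)) + C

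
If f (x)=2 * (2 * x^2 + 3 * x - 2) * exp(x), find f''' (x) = 4*x^2*exp(x) + 30*x*exp(x) + 38*exp(x)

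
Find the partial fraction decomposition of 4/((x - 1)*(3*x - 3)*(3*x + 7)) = 3/(25*(3*x + 7)) - 1/(25*(x - 1)) + 2/(15*(x - 1)^2)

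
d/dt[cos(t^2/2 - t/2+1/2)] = (1/2 - t)*sin(t^2/2 - t/2 + 1/2)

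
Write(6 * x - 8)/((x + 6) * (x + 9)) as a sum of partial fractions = 62/(3*(x + 9)) - 44/(3*(x + 6))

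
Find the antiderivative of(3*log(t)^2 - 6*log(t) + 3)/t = (log(t) - 1)^3 + C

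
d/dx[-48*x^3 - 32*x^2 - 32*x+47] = -144*x^2 - 64*x - 32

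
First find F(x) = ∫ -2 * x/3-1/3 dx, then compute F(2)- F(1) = -4/3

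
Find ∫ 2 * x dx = x^2 + C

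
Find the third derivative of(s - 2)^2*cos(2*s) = 8*s^2*sin(2*s) - 32*s*sin(2*s) - 24*s*cos(2*s) + 20*sin(2*s) + 48*cos(2*s)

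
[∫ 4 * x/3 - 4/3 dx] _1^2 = 2/3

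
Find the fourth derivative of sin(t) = sin(t)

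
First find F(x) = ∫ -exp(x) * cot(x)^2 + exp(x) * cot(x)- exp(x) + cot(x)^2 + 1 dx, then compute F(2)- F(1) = (-1 + exp(2))*cot(2) + (1 - E)*cot(1)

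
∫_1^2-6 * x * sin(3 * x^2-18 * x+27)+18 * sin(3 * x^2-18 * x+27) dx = cos(3) - cos(12)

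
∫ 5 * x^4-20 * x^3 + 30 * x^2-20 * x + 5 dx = x^5 - 5*x^4 + 10*x^3 - 10*x^2 + 5*x + C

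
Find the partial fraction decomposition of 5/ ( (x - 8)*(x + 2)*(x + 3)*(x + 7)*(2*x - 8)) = 1/(1320*(x + 7)) - 5/(616*(x + 3)) + 1/(120*(x + 2)) - 5/(3696*(x - 4)) + 1/(2640*(x - 8))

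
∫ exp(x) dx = exp(x) + C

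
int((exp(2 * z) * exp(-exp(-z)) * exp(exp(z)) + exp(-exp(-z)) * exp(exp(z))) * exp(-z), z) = exp(2*sinh(z)) + C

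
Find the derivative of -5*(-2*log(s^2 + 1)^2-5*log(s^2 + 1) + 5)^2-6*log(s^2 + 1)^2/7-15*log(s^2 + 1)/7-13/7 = (-1120*s*log(s^2 + 1)^3 - 4200*s*log(s^2 + 1)^2 - 724*s*log(s^2 + 1) + 3470*s)/(7*s^2 + 7)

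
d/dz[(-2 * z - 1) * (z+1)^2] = -6*z^2 - 10*z - 4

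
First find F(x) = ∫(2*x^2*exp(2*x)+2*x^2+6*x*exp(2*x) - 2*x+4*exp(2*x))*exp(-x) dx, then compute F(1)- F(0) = -6*exp(-1) + 6*E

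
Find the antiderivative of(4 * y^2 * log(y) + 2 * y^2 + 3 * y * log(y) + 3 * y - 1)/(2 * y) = (2*y^2 + 3*y - 1)*log(y)/2 + C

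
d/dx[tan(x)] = cos(x)^(-2)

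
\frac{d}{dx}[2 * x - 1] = 2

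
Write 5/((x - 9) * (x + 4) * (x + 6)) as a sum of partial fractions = 1/(6*(x + 6)) - 5/(26*(x + 4)) + 1/(39*(x - 9))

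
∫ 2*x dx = x^2 + C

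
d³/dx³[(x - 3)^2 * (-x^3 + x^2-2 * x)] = -60*x^2 + 168*x - 102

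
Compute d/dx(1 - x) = -1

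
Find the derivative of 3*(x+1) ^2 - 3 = 6*x + 6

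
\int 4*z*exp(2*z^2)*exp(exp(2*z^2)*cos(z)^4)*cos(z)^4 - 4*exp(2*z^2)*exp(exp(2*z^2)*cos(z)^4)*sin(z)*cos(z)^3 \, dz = exp(exp(2*z^2)*cos(z)^4) + C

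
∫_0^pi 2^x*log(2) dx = -1 + 2^pi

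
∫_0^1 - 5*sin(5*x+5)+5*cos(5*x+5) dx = cos(10) + sin(10) - cos(5) - sin(5)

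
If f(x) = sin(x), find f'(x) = cos(x)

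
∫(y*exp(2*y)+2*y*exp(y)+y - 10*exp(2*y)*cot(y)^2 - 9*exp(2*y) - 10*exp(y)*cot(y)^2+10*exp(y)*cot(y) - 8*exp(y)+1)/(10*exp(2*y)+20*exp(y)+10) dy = ((exp(y) + 1)*(y^2 + 2*y - 40)/20 + exp(y)*cot(y))/(exp(y) + 1) + C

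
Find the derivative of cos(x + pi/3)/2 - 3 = -sin(x + pi/3)/2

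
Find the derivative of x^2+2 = 2*x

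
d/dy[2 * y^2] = 4*y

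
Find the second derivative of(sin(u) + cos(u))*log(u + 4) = (-sqrt(2)*u^2*log(u + 4)*sin(u + pi/4) - 8*sqrt(2)*u*log(u + 4)*sin(u + pi/4) + 2*sqrt(2)*u*cos(u + pi/4) - 16*sqrt(2)*log(u + 4)*sin(u + pi/4) - 9*sin(u) + 7*cos(u))/(u^2 + 8*u + 16)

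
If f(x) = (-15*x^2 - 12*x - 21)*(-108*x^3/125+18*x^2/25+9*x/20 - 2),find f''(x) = 1296*x^3/5 - 648*x^2/125 + 4131*x/250 + 474/25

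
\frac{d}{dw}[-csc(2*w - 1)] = 2*cot(2*w - 1)*csc(2*w - 1)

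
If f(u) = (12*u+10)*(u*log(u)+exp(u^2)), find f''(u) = (48*u^4*exp(u^2) + 40*u^3*exp(u^2) + 72*u^2*exp(u^2) + 20*u*exp(u^2) + 24*u*log(u) + 36*u + 10)/u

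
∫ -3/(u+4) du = -3*log(u + 4) + C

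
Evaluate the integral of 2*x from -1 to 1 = 0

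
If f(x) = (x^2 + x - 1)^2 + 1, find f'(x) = 4*x^3 + 6*x^2 - 2*x - 2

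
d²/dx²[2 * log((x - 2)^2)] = -4/(x^2 - 4*x + 4)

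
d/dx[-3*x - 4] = -3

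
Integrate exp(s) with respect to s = exp(s) + C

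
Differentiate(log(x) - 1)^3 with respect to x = (3*log(x)^2 - 6*log(x) + 3)/x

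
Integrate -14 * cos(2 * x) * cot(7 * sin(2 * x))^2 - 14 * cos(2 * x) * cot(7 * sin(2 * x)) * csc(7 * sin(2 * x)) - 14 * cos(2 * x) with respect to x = 1/tan(7*sin(2*x)/2) + C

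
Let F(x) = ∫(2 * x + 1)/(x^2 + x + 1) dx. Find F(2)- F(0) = log(7)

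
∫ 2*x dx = x^2 + C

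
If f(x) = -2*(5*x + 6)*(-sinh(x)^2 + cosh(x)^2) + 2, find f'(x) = -10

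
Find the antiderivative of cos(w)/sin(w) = log(-2*sin(w)) + C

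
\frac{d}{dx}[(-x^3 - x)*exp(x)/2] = -x^3*exp(x)/2 - 3*x^2*exp(x)/2 - x*exp(x)/2 - exp(x)/2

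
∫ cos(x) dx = sin(x) + C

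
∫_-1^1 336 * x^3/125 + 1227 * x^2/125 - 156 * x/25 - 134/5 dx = -5882/125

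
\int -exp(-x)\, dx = exp(-x) + C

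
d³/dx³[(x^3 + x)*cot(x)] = -6*x^3*cot(x)^4 - 8*x^3*cot(x)^2 - 2*x^3 + 18*x^2*cot(x)^3 + 18*x^2*cot(x) - 6*x*cot(x)^4 - 26*x*cot(x)^2 - 20*x + 6*cot(x)^3 + 12*cot(x)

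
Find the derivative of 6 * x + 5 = 6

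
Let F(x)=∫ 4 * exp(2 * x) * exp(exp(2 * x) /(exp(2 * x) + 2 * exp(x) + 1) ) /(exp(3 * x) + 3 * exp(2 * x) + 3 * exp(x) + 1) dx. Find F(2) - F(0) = -2*exp(1/4) + 2*exp(exp(4)/(1 + exp(2))^2)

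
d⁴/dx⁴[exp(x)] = exp(x)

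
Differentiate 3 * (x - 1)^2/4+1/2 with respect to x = 3*x/2 - 3/2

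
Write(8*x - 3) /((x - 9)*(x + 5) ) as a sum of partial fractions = 43/(14*(x + 5)) + 69/(14*(x - 9))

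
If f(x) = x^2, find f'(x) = 2*x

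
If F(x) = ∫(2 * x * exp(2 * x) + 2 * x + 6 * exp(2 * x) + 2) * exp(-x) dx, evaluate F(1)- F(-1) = -8*exp(-1) + 8*E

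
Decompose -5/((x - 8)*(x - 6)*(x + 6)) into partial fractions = -5/(168*(x + 6)) + 5/(24*(x - 6)) - 5/(28*(x - 8))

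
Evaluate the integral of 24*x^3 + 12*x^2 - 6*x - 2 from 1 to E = -5 + (2 + 3*E)*(-E + 2*exp(3))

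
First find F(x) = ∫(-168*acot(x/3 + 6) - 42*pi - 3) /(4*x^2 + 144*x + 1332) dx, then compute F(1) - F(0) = -7*(acot(6) + pi/4)^2 - acot(6)/4 + acot(19/3)/4 + 7*(acot(19/3) + pi/4)^2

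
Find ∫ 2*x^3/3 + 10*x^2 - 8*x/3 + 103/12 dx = x^4/6 + 10*x^3/3 - 4*x^2/3 + 103*x/12 + C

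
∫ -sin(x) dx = cos(x) + C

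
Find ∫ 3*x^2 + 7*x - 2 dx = x^3 + 7*x^2/2 - 2*x + C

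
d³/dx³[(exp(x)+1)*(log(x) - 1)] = (x^3*exp(x)*log(x) - x^3*exp(x) + 3*x^2*exp(x) - 3*x*exp(x) + 2*exp(x) + 2)/x^3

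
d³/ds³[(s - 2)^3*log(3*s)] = (6*s^3*log(s) + 6*s^3*log(3) + 11*s^3 - 12*s^2 - 12*s - 16)/s^3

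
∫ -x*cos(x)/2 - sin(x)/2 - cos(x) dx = (-x/2 - 1)*sin(x) + C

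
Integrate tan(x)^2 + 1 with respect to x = tan(x) + C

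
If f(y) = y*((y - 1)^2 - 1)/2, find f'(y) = 3*y^2/2 - 2*y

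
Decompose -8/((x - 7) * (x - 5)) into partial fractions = 4/(x - 5) - 4/(x - 7)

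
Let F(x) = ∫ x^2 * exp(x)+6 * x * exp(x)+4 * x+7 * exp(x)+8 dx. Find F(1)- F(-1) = 16 + 8*E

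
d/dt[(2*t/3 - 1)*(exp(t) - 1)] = 2*t*exp(t)/3 - exp(t)/3 - 2/3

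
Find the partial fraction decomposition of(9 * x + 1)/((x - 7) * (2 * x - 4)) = -19/(10*(x - 2)) + 32/(5*(x - 7))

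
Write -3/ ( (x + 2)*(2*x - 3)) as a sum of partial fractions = -6/(7*(2*x - 3)) + 3/(7*(x + 2))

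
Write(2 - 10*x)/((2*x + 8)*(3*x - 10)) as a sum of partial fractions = -47/(22*(3*x - 10)) - 21/(22*(x + 4))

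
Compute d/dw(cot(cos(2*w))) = 2*sin(2*w)/sin(cos(2*w))^2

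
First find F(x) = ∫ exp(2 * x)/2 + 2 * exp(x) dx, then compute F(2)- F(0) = -25/4 + (2 + exp(2)/2)^2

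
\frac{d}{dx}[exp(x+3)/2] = exp(x + 3)/2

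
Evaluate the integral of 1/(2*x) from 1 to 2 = log(2)/2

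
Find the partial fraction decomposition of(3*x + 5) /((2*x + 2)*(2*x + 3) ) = -1/(2*(2*x + 3)) + 1/(x + 1)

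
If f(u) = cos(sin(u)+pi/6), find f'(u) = -sin(sin(u) + pi/6)*cos(u)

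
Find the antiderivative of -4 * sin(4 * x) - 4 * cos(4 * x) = -sin(4*x) + cos(4*x) + C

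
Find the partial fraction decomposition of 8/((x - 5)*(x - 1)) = -2/(x - 1) + 2/(x - 5)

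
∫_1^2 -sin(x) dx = -cos(1) + cos(2)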